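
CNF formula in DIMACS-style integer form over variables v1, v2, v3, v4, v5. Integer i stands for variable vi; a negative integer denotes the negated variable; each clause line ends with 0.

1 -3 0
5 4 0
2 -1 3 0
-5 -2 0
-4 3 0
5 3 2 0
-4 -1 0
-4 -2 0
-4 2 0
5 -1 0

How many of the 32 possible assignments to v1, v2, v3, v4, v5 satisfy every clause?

2

Satisfying assignments:
  v1=0 v2=0 v3=0 v4=0 v5=1
  v1=1 v2=0 v3=1 v4=0 v5=1
Count: 2.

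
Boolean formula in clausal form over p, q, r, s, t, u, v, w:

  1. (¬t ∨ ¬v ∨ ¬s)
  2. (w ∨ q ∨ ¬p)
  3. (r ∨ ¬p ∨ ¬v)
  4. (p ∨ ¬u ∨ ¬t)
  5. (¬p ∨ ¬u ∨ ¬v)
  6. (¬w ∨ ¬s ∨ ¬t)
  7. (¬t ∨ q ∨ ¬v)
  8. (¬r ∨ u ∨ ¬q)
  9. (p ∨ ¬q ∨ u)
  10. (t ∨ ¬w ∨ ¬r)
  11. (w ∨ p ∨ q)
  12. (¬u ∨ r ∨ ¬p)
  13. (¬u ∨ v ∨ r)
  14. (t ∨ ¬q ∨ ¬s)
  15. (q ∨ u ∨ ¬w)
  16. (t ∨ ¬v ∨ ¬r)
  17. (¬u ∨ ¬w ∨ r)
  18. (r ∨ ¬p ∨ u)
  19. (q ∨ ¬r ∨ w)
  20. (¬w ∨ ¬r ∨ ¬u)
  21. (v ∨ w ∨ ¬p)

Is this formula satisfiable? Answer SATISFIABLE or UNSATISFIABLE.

Pure literal: s appears only negated; assign s = False.
Set p = False and propagate.
Set q = True and propagate.
  then u is forced to True.
  then t is forced to False.
The remaining clauses are satisfied by r = False, v = True, w = False.
So p=F, q=T, r=F, s=F, t=F, u=T, v=T, w=F is a satisfying assignment.

SATISFIABLE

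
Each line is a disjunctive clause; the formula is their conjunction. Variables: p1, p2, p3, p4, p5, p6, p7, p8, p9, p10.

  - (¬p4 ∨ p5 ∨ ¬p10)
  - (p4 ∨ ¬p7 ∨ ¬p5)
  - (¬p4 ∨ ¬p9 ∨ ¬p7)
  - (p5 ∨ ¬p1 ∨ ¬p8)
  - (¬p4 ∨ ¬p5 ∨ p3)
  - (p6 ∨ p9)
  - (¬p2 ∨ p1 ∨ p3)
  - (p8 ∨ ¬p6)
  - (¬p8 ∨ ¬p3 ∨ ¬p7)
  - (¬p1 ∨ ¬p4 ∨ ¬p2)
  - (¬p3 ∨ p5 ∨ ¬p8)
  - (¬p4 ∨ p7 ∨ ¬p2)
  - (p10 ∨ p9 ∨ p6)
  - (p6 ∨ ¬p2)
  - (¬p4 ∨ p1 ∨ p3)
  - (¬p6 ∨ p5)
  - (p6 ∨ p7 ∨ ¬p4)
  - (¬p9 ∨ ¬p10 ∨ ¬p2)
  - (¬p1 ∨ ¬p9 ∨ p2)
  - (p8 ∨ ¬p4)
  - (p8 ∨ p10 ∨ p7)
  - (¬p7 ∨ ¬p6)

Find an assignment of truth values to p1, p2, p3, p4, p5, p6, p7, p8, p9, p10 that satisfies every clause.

p1 = 0  p2 = 0  p3 = 0  p4 = 0  p5 = 0  p6 = 0  p7 = 1  p8 = 0  p9 = 1  p10 = 0

Try p1 = False.
Try p2 = False.
Try p3 = False.
  then p4 is forced to False.
The remaining clauses are satisfied by p5 = False, p6 = False, p7 = True, p8 = False, p9 = True, p10 = False.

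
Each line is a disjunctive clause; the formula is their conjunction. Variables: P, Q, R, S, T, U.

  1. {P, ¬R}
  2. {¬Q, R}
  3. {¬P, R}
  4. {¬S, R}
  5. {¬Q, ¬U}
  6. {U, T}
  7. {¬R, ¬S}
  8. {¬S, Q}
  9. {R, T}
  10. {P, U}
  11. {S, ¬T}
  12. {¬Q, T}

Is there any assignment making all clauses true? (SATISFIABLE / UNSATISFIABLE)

SATISFIABLE

Try P = True.
  then R is forced to True.
  then S is forced to False.
  then T is forced to False.
  then U is forced to True.
  then Q is forced to False.
So P=True, Q=False, R=True, S=False, T=False, U=True is a satisfying assignment.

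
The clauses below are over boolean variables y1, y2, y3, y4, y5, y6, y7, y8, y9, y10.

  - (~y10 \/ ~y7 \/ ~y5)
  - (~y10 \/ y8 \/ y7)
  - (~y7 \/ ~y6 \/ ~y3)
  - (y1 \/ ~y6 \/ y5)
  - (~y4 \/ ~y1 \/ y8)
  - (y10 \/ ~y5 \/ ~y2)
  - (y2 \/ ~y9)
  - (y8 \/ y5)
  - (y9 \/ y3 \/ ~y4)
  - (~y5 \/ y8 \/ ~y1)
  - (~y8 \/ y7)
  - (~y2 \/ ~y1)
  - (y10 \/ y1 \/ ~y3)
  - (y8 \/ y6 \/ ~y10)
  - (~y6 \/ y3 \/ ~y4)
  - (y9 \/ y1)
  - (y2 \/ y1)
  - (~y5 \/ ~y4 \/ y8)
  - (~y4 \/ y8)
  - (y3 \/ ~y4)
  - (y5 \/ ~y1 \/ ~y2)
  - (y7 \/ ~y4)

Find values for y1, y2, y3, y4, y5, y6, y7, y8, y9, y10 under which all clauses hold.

y1 = T, y2 = F, y3 = T, y4 = F, y5 = F, y6 = F, y7 = T, y8 = T, y9 = F, y10 = T

Pure literal: y4 appears only negated; assign y4 = False.
Try y1 = True.
  then y2 is forced to False.
  then y9 is forced to False.
The remaining clauses are satisfied by y3 = True, y5 = False, y6 = False, y7 = True, y8 = True, y10 = True.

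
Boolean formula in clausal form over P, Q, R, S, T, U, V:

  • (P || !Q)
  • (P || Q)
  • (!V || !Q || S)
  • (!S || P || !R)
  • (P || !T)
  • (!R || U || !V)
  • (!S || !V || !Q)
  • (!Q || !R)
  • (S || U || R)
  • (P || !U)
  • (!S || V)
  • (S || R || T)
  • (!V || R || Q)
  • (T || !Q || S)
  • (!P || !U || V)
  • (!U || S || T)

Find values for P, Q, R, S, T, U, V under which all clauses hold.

P=T, Q=F, R=T, S=F, T=T, U=F, V=F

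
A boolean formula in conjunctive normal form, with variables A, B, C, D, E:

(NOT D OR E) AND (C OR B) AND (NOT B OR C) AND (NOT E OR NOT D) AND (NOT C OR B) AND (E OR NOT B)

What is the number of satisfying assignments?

2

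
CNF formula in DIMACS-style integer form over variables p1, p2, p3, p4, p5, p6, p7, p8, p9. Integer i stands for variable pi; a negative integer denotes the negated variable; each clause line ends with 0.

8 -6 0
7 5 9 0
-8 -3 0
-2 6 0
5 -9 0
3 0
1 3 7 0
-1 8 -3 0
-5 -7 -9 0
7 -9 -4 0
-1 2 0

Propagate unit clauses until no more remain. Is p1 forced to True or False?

False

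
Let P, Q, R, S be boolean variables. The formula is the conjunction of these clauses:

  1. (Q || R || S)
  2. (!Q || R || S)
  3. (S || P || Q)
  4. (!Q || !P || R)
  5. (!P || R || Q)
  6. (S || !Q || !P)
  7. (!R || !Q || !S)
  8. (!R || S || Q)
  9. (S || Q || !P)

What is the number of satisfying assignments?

5

The models are:
  P=0 Q=0 R=0 S=1
  P=0 Q=0 R=1 S=1
  P=0 Q=1 R=0 S=1
  P=0 Q=1 R=1 S=0
  P=1 Q=0 R=1 S=1
That's 5 in total.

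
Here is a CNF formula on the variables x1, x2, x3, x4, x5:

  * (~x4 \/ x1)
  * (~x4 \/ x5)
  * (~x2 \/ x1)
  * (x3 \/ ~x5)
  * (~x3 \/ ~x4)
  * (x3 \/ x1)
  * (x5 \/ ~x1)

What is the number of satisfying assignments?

The models are:
  x1=F x2=F x3=T x4=F x5=F
  x1=F x2=F x3=T x4=F x5=T
  x1=T x2=F x3=T x4=F x5=T
  x1=T x2=T x3=T x4=F x5=T
That's 4 in total.

4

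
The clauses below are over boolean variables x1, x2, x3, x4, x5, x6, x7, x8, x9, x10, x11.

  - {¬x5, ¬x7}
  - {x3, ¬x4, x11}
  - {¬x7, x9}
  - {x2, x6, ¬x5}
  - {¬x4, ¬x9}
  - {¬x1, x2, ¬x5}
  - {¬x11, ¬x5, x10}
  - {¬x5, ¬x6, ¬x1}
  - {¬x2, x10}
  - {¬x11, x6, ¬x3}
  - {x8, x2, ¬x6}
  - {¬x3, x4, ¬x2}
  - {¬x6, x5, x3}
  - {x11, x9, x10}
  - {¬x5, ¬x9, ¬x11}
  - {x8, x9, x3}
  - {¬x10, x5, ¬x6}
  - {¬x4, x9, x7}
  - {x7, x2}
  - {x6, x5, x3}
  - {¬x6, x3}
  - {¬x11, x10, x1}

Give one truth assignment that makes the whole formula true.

x8 occurs only positively in the remaining clauses — set x8 = True.
Branch on x1: take x1 = True.
Branch on x2: take x2 = False.
  then x5 is forced to False.
  then x7 is forced to True.
  then x9 is forced to True.
  then x4 is forced to False.
For the remaining variables, x3 = True, x6 = False, x10 = False, x11 = False works.
Every clause has at least one true literal under this assignment.

x1 = T, x2 = F, x3 = T, x4 = F, x5 = F, x6 = F, x7 = T, x8 = T, x9 = T, x10 = F, x11 = F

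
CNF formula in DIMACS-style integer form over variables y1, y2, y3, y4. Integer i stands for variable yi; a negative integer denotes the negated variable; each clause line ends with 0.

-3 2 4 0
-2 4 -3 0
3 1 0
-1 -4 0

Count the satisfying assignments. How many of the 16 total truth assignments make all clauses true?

Satisfying assignments:
  y1=0 y2=0 y3=1 y4=1
  y1=0 y2=1 y3=1 y4=1
  y1=1 y2=0 y3=0 y4=0
  y1=1 y2=1 y3=0 y4=0
That's 4 in total.

4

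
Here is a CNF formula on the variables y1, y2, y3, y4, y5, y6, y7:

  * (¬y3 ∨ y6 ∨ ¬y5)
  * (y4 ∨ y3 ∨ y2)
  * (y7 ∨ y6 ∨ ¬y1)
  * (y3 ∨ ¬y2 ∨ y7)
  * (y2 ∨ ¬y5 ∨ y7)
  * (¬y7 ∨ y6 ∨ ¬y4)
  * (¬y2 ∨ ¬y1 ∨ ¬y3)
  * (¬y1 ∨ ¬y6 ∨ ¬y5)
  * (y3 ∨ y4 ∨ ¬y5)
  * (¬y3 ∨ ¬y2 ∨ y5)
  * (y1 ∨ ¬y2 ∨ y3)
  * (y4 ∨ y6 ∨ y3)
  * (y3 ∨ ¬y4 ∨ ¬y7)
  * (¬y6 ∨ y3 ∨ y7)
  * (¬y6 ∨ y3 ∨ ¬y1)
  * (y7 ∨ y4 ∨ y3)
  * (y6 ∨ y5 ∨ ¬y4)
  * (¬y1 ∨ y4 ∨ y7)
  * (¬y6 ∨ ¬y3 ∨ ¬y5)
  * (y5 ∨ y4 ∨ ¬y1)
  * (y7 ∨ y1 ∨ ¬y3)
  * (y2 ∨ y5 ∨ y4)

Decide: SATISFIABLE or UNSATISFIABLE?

Set y1 = False and propagate.
Try y2 = False.
Try y3 = True.
  then y7 is forced to True.
For the remaining variables, y4 = True, y5 = False, y6 = True works.
Every clause has at least one true literal under this assignment.
So y1=False, y2=False, y3=True, y4=True, y5=False, y6=True, y7=True is a satisfying assignment.

SATISFIABLE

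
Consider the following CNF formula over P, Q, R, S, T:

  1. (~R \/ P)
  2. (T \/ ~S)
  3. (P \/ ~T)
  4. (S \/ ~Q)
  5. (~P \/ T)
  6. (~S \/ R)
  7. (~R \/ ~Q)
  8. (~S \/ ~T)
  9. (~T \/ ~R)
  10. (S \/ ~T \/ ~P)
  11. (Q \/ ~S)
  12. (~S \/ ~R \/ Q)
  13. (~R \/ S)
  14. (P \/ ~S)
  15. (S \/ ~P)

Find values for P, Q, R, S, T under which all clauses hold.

P = False  Q = False  R = False  S = False  T = False

Try P = False.
  then R is forced to False.
  then T is forced to False.
  then S is forced to False.
  then Q is forced to False.
Every clause has at least one true literal under this assignment.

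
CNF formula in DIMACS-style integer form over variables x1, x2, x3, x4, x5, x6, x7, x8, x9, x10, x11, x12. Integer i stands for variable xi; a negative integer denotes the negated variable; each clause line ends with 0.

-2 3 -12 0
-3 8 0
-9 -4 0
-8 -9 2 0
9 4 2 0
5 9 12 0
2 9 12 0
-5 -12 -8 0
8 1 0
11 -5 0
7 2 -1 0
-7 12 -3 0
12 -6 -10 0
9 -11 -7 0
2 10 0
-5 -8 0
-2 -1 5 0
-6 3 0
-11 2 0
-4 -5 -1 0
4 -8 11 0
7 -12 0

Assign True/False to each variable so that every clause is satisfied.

Pure literal: x6 appears only negated; assign x6 = False.
Set x1 = False and propagate.
  then x8 is forced to True.
  then x5 is forced to False.
Set x2 = True and propagate.
Set x3 = False and propagate.
  then x12 is forced to False.
  then x9 is forced to True.
  then x4 is forced to False.
  then x11 is forced to True.
x7, x10 are now unconstrained; take x7 = False, x10 = False.

x1=0, x2=1, x3=0, x4=0, x5=0, x6=0, x7=0, x8=1, x9=1, x10=0, x11=1, x12=0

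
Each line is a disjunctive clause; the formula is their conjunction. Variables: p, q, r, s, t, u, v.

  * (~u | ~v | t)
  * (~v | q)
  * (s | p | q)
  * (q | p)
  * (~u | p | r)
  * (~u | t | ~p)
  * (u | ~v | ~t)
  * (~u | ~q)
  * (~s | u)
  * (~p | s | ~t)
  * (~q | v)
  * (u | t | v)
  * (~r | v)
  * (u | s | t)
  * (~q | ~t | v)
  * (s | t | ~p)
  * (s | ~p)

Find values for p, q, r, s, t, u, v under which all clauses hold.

Try p = True.
  then s is forced to True.
  then u is forced to True.
  then t is forced to True.
  then q is forced to False.
  then v is forced to False.
  then r is forced to False.
Every clause has at least one true literal under this assignment.
Check each clause:
  1. (~v | t | ~u) — ~v is true.
  2. (~v | q) — ~v is true.
  3. (s | p | q) — p is true.
  4. (p | q) — p is true.
  5. (~u | p | r) — p is true.
  6. (~u | ~p | t) — t is true.
  7. (~v | ~t | u) — ~v is true.
  8. (~q | ~u) — ~q is true.
  9. (~s | u) — u is true.
  10. (s | ~p | ~t) — s is true.
  11. (v | ~q) — ~q is true.
  12. (t | u | v) — t is true.
  13. (v | ~r) — ~r is true.
  14. (s | u | t) — s is true.
  15. (~q | ~t | v) — ~q is true.
  16. (t | s | ~p) — s is true.
  17. (s | ~p) — s is true.

p = T, q = F, r = F, s = T, t = T, u = T, v = F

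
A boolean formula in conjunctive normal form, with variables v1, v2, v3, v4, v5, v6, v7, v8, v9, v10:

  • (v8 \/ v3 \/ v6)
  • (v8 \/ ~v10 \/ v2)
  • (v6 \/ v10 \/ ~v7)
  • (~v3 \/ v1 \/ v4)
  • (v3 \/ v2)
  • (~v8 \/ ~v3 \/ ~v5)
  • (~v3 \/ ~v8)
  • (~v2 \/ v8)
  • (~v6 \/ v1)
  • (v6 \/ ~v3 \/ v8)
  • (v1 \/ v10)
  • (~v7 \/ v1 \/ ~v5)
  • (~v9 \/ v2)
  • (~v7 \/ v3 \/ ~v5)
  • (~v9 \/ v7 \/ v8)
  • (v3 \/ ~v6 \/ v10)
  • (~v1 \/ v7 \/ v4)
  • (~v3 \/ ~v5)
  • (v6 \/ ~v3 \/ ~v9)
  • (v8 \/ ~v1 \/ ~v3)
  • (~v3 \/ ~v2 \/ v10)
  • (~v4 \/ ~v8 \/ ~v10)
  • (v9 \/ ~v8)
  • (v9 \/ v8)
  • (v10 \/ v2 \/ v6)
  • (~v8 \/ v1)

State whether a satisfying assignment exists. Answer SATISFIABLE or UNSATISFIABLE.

v5 occurs only negated in the remaining clauses — set v5 = False.
Set v1 = True and propagate.
For the remaining variables, v2 = True, v3 = False, v4 = False, v6 = True, v7 = True, v8 = True, v9 = True, v10 = True works.
Every clause has at least one true literal under this assignment.
So v1=T, v2=T, v3=F, v4=F, v5=F, v6=T, v7=T, v8=T, v9=T, v10=T is a satisfying assignment.

SATISFIABLE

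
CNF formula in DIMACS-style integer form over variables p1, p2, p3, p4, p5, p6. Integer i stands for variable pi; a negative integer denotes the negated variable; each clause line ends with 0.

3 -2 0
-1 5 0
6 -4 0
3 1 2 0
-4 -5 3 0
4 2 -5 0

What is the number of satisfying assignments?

Case analysis on p2 and p3:
  p2=1, p3=1: 9 of the 16 assignments to (p1,p4,p5,p6) work.
  p2=1, p3=0: a clause becomes empty — 0.
  p2=0, p3=1: 5 of the 16 assignments to (p1,p4,p5,p6) work.
  p2=0, p3=0: a clause becomes empty — 0.
Total: 9 + 0 + 5 + 0 = 14.

14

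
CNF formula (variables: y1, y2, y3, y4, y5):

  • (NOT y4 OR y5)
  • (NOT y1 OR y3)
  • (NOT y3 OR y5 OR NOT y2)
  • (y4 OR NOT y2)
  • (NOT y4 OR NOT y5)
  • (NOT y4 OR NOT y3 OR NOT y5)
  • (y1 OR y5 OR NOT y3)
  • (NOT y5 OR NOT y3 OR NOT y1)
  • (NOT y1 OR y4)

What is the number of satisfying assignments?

3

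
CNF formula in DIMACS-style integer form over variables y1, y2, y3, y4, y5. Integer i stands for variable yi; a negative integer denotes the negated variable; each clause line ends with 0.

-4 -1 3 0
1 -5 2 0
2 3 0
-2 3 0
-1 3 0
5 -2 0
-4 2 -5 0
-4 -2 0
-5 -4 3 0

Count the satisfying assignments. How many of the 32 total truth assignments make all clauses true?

7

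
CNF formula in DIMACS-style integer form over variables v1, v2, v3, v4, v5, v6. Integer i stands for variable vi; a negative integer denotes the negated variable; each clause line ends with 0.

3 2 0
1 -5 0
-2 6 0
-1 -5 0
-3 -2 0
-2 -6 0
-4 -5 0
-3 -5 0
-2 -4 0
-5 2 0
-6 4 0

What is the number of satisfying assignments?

Satisfying assignments:
  v1=F v2=F v3=T v4=F v5=F v6=F
  v1=F v2=F v3=T v4=T v5=F v6=F
  v1=F v2=F v3=T v4=T v5=F v6=T
  v1=T v2=F v3=T v4=F v5=F v6=F
  v1=T v2=F v3=T v4=T v5=F v6=F
  v1=T v2=F v3=T v4=T v5=F v6=T
Count: 6.

6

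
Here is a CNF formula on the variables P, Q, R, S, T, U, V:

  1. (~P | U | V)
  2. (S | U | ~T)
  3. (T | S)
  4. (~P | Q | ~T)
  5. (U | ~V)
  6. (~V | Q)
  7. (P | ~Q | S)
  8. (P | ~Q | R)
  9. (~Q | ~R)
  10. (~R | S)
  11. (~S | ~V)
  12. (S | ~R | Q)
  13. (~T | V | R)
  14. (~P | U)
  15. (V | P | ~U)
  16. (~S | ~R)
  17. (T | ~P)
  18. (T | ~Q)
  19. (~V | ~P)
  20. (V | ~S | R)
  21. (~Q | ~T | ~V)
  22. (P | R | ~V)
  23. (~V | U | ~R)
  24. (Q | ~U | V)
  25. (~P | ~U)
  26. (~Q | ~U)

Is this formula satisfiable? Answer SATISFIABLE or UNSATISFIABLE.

UNSATISFIABLE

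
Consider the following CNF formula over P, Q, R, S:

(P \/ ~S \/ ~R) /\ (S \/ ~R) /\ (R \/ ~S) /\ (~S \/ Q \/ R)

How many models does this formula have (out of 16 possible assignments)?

The models are:
  P=0 Q=0 R=0 S=0
  P=0 Q=1 R=0 S=0
  P=1 Q=0 R=0 S=0
  P=1 Q=0 R=1 S=1
  P=1 Q=1 R=0 S=0
  P=1 Q=1 R=1 S=1
Count: 6.

6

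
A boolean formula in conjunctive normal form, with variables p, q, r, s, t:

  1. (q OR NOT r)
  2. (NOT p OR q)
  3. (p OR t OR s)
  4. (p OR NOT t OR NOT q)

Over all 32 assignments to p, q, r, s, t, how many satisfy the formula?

Split on p, then q.
  p=T, q=T: r, s, t free → 2^3 = 8.
  p=T, q=F: a clause becomes empty — 0.
  p=F, q=T: remaining (r,s,t) ∈ {(F,T,F); (T,T,F)} — 2.
  p=F, q=F: remaining (r,s,t) ∈ {(F,F,T); (F,T,F); (F,T,T)} — 3.
Total: 8 + 0 + 2 + 3 = 13.

13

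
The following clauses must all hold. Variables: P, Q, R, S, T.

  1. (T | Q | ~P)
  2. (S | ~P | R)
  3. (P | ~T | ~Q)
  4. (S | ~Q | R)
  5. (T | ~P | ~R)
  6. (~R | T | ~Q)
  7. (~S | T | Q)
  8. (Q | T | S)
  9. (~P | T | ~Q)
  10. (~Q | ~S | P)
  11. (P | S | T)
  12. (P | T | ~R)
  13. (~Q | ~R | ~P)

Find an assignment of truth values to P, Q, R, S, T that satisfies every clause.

Try P = False.
Try Q = False.
The remaining clauses are satisfied by R = True, S = True, T = True.
Check each clause:
  1. (~P | Q | T) — T is true.
  2. (~P | S | R) — R is true.
  3. (~T | ~Q | P) — ~Q is true.
  4. (R | S | ~Q) — R is true.
  5. (T | ~R | ~P) — T is true.
  6. (~Q | T | ~R) — T is true.
  7. (~S | T | Q) — T is true.
  8. (S | T | Q) — S is true.
  9. (T | ~P | ~Q) — T is true.
  10. (~Q | ~S | P) — ~Q is true.
  11. (S | T | P) — S is true.
  12. (~R | T | P) — T is true.
  13. (~Q | ~P | ~R) — ~P is true.

P=False  Q=False  R=True  S=True  T=True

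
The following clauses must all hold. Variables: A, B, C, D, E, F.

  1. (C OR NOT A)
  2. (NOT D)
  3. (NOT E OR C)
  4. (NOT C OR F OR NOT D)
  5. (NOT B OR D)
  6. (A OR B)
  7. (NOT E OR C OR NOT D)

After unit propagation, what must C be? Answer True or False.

Unit clause (NOT D) sets D = False.
From (D OR NOT B) and D = False: B = False.
In (A OR B), B is now false; A must hold, so A = True.
(C OR NOT A): since A = True, the clause reduces to (C). C = True.

True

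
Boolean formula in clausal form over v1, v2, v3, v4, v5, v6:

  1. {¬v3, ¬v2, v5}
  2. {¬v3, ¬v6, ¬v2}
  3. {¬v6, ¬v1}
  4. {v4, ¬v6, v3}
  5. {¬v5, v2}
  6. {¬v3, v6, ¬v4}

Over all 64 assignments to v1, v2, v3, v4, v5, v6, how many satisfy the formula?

21

Split on v3, then v6.
  v3=T, v6=T: remaining (v1,v2,v4,v5) ∈ {(F,F,F,F); (F,F,T,F)} — 2.
  v3=T, v6=F: remaining (v1,v2,v4,v5) ∈ {(F,F,F,F); (F,T,F,T); (T,F,F,F); (T,T,F,T)} — 4.
  v3=F, v6=T: remaining (v1,v2,v4,v5) ∈ {(F,F,T,F); (F,T,T,F); (F,T,T,T)} — 3.
  v3=F, v6=F: v1, v4 free; 3 ways for (v2,v5) × 2^2 = 12.
Total: 2 + 4 + 3 + 12 = 21.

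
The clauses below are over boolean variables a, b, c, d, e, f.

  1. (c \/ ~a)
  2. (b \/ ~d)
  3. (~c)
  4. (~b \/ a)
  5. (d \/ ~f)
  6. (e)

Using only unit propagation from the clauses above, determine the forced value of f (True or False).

False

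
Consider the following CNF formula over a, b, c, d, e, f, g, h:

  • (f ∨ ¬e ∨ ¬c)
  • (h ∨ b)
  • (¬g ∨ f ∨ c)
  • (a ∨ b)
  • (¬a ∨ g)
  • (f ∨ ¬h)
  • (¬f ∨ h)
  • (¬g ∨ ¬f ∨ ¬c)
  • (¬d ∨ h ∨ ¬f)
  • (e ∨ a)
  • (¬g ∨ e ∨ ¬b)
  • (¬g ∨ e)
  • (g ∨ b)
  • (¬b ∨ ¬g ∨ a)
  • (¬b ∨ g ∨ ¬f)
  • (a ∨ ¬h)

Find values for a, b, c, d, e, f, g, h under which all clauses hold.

a=T, b=T, c=F, d=T, e=T, f=T, g=T, h=T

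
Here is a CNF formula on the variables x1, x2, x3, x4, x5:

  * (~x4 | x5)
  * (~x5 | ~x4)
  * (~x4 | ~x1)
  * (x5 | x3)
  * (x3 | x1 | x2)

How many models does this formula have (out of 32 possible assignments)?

Case analysis on x4 and x5:
  x4=1, x5=1: a clause becomes empty — 0.
  x4=1, x5=0: a clause becomes empty — 0.
  x4=0, x5=1: 7 of the 8 assignments to (x1,x2,x3) work.
  x4=0, x5=0: remaining (x1,x2,x3) ∈ {(0,0,1); (0,1,1); (1,0,1); (1,1,1)} — 4.
Total: 0 + 0 + 7 + 4 = 11.

11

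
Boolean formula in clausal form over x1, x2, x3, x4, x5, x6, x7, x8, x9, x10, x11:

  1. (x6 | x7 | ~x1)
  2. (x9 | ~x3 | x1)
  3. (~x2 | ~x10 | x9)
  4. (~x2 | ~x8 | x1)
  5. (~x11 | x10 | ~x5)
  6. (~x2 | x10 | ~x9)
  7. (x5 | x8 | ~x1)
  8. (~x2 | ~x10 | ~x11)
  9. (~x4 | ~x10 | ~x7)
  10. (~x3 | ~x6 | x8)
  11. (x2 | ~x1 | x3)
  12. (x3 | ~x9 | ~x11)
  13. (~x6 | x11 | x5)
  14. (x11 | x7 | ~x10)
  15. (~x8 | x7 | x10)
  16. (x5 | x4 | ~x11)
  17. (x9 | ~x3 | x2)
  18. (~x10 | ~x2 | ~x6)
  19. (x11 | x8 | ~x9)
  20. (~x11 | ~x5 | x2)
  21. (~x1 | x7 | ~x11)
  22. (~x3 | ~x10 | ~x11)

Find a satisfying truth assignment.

Try x1 = True.
For the remaining variables, x2 = False, x3 = True, x4 = True, x5 = False, x6 = False, x7 = True, x8 = True, x9 = True, x10 = False, x11 = False works.
Every clause has at least one true literal under this assignment.

x1 = 1, x2 = 0, x3 = 1, x4 = 1, x5 = 0, x6 = 0, x7 = 1, x8 = 1, x9 = 1, x10 = 0, x11 = 0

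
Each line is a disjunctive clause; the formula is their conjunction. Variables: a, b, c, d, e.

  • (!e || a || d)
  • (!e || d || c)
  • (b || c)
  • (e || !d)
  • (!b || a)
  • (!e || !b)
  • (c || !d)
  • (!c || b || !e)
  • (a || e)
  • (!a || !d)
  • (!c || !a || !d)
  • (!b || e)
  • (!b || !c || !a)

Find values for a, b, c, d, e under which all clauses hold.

Branch on a: take a = True.
  then d is forced to False.
Try b = False.
  then c is forced to True.
  then e is forced to False.

a=T, b=F, c=T, d=F, e=F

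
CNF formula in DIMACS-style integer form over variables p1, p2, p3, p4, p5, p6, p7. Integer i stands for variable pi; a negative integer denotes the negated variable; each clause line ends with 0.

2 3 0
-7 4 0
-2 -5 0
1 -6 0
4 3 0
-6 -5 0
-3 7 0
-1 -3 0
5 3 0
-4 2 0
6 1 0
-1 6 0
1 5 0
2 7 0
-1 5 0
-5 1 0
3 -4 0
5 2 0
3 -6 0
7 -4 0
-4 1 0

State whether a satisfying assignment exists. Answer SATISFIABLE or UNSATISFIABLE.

p1 = True:
  propagation gives p3=False, p2=True, p5=False; an empty clause results — contradiction.
p1 = False:
  propagation gives p6=False; an empty clause results — contradiction.
Every branch closes, so no satisfying assignment exists.

UNSATISFIABLE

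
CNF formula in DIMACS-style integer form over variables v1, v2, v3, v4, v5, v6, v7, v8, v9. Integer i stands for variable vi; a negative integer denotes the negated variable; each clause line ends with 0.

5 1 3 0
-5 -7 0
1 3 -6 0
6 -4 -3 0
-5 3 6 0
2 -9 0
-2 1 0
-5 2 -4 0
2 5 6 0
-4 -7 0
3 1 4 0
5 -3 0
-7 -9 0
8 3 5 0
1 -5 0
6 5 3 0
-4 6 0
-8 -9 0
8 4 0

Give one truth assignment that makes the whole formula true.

v1=1, v2=0, v3=0, v4=1, v5=0, v6=1, v7=0, v8=1, v9=0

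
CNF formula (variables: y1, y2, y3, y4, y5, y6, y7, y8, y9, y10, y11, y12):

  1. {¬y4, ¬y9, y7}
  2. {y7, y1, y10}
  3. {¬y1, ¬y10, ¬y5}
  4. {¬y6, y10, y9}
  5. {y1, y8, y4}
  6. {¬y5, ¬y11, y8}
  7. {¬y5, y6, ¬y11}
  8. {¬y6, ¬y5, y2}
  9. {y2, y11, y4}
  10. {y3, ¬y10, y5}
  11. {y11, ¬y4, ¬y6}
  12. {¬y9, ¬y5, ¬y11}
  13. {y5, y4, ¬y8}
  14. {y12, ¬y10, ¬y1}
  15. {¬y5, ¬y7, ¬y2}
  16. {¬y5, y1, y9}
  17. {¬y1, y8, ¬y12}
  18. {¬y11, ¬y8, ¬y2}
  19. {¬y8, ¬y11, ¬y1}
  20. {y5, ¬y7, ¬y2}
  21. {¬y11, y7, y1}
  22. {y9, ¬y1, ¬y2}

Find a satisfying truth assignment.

y1=F  y2=F  y3=T  y4=T  y5=F  y6=F  y7=T  y8=F  y9=T  y10=F  y11=T  y12=T

Pure literal: y3 appears only positively; assign y3 = True.
Branch on y1: take y1 = False.
Branch on y2: take y2 = False.
For the remaining variables, y4 = True, y5 = False, y6 = False, y7 = True, y8 = False, y9 = True, y10 = False, y11 = True, y12 = True works.
Every clause has at least one true literal under this assignment.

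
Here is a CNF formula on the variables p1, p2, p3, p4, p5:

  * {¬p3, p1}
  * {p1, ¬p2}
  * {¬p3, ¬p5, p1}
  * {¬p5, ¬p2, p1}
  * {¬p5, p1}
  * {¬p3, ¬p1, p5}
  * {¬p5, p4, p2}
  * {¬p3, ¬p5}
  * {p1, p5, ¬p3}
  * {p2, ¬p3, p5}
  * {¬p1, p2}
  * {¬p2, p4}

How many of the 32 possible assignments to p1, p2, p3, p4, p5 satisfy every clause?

Satisfying assignments:
  p1=0 p2=0 p3=0 p4=0 p5=0
  p1=0 p2=0 p3=0 p4=1 p5=0
  p1=1 p2=1 p3=0 p4=1 p5=0
  p1=1 p2=1 p3=0 p4=1 p5=1
That's 4 in total.

4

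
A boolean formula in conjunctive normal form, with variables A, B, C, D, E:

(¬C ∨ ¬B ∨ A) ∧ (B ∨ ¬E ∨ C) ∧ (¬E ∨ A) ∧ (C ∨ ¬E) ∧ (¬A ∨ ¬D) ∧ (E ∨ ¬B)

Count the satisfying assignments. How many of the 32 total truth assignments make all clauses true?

8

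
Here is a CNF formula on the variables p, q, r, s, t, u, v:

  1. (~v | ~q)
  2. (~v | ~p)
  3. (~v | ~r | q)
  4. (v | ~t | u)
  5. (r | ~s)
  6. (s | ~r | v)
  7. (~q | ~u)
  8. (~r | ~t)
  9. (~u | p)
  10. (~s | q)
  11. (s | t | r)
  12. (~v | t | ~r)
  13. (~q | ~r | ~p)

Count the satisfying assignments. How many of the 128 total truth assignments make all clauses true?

The models are:
  p=F q=F r=F s=F t=T u=F v=T
  p=F q=T r=T s=T t=F u=F v=F
  p=T q=F r=F s=F t=T u=T v=F
Count: 3.

3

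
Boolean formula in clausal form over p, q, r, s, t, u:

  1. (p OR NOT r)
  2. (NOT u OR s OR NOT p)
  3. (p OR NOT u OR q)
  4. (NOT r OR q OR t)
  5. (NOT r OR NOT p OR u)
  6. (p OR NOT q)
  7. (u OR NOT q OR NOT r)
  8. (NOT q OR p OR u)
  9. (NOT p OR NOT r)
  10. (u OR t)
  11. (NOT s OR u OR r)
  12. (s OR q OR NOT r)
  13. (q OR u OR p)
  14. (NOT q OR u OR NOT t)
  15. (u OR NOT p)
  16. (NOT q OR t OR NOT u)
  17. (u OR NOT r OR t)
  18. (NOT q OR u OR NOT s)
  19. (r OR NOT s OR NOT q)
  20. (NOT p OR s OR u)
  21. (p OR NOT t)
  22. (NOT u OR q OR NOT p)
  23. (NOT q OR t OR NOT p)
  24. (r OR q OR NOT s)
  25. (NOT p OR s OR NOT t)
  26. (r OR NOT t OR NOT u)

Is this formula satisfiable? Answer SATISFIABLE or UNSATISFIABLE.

UNSATISFIABLE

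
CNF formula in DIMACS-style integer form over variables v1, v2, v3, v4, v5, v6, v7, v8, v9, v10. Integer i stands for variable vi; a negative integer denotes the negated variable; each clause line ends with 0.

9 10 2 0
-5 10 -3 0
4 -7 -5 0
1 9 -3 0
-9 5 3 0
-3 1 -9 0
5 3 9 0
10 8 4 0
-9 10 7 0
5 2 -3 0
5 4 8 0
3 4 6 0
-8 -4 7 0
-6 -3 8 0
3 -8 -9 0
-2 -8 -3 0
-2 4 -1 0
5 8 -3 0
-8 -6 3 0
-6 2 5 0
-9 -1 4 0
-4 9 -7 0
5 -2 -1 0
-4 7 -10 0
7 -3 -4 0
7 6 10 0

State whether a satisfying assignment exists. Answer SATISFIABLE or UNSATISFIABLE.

SATISFIABLE

Try v1 = True.
The remaining clauses are satisfied by v2 = False, v3 = True, v4 = False, v5 = True, v6 = False, v7 = False, v8 = False, v9 = False, v10 = True.
So v1=T, v2=F, v3=T, v4=F, v5=T, v6=F, v7=F, v8=F, v9=F, v10=T is a satisfying assignment.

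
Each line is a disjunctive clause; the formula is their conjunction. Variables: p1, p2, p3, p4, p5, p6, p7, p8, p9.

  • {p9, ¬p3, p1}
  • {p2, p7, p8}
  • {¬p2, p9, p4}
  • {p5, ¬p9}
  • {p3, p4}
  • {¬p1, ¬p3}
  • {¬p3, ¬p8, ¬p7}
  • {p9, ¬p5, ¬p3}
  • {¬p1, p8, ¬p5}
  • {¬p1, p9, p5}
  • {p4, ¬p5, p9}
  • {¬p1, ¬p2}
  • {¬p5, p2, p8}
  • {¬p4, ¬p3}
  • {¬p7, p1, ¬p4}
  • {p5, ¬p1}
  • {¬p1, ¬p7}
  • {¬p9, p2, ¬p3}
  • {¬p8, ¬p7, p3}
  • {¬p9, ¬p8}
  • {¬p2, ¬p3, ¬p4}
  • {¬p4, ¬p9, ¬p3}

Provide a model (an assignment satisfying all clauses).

p1 = 0, p2 = 1, p3 = 0, p4 = 1, p5 = 1, p6 = 1, p7 = 0, p8 = 0, p9 = 0

Try p1 = False.
Branch on p2: take p2 = True.
Try p3 = False.
  then p4 is forced to True.
  then p7 is forced to False.
The remaining clauses are satisfied by p5 = True, p6 = True, p8 = False, p9 = False.
Every clause has at least one true literal under this assignment.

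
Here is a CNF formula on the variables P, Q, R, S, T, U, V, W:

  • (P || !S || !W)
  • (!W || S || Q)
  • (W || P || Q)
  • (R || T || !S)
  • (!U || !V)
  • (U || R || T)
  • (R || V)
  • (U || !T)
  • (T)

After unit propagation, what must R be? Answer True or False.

True

(T) is a unit clause: T = True.
In (!T || U), !T is now false; U must hold, so U = True.
(!U || !V) with U = True leaves only !V, so V = False.
In (R || V), V is now false; R must hold, so R = True.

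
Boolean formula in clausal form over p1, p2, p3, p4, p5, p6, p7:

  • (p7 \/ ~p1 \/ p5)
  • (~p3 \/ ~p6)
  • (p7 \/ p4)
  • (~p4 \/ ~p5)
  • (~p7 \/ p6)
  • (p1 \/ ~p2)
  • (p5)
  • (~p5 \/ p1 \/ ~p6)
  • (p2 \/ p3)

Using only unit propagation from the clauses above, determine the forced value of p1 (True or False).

(p5) stands alone — p5 = True.
(~p5 \/ ~p4): since p5 = True, the clause reduces to (~p4). p4 = False.
(p7 \/ p4) with p4 = False leaves only p7, so p7 = True.
(~p7 \/ p6) with p7 = True leaves only p6, so p6 = True.
(~p6 \/ ~p3): since p6 = True, the clause reduces to (~p3). p3 = False.
In (p1 \/ ~p6 \/ ~p5), ~p6, ~p5 are now false; p1 must hold, so p1 = True.

True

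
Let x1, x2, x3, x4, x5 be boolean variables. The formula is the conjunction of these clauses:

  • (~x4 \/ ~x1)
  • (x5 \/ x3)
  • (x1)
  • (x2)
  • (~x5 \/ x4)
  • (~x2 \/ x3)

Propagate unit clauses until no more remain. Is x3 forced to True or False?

(x1) stands alone — x1 = True.
From (~x1 \/ ~x4) and x1 = True: x4 = False.
(x2) is a unit clause: x2 = True.
(~x5 \/ x4) with x4 = False leaves only ~x5, so x5 = False.
From (x3 \/ x5) and x5 = False: x3 = True.

True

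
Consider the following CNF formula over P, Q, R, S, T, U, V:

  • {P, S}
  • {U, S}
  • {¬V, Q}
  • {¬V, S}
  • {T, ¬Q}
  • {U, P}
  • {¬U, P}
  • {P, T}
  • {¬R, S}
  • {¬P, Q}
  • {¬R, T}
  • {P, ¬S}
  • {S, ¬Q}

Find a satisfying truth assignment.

T occurs only positively in the remaining clauses — set T = True.
V occurs only negated in the remaining clauses — set V = False.
Try P = True.
  then Q is forced to True.
  then S is forced to True.
R, U are now unconstrained; take R = True, U = True.
Every clause has at least one true literal under this assignment.

P=T, Q=T, R=T, S=T, T=T, U=T, V=F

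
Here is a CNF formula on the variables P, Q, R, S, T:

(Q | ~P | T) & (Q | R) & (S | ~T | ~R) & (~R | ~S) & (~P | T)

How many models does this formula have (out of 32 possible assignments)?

8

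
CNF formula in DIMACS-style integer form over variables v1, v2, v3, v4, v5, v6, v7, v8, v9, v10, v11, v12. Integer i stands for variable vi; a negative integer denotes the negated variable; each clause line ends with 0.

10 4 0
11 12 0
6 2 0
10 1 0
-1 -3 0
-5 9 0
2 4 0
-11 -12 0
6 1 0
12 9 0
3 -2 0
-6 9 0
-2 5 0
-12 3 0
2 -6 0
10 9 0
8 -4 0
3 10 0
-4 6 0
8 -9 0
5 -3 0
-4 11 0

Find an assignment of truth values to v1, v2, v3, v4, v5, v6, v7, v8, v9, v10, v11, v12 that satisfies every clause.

Pure literal: v8 appears only positively; assign v8 = True.
Pure literal: v10 appears only positively; assign v10 = True.
Branch on v1: take v1 = False.
  then v6 is forced to True.
  then v9 is forced to True.
  then v2 is forced to True.
  then v3 is forced to True.
  then v5 is forced to True.
Try v4 = True.
  then v11 is forced to True.
  then v12 is forced to False.
v7 is now unconstrained; take v7 = False.
Every clause has at least one true literal under this assignment.

v1=False, v2=True, v3=True, v4=True, v5=True, v6=True, v7=False, v8=True, v9=True, v10=True, v11=True, v12=False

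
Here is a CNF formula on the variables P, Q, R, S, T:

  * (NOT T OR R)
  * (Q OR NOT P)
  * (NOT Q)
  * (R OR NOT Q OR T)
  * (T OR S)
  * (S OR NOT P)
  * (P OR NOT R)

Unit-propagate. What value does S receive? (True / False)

True

(NOT Q) is a unit clause: Q = False.
(NOT P OR Q) with Q = False leaves only NOT P, so P = False.
In (NOT R OR P), P is now false; NOT R must hold, so R = False.
From (R OR NOT T) and R = False: T = False.
(S OR T) with T = False leaves only S, so S = True.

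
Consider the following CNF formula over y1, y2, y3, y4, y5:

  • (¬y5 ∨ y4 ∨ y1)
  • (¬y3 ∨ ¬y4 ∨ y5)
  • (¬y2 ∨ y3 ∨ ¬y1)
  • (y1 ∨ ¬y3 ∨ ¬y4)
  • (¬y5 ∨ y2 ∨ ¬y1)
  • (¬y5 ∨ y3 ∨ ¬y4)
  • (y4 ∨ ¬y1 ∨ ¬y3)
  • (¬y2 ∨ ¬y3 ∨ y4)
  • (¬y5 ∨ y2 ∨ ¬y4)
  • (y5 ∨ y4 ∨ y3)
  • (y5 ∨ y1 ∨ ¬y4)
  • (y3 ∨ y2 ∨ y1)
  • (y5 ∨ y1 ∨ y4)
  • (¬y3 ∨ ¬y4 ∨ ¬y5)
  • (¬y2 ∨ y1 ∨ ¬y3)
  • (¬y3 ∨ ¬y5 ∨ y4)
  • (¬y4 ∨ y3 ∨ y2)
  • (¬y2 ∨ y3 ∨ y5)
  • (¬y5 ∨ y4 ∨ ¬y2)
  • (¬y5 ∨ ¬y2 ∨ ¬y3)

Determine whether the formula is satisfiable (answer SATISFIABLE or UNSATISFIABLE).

y3 = True:
  y4 = True:
    propagation gives y5=True; an empty clause results — contradiction.
  y4 = False:
    propagation gives y1=False, y5=False; an empty clause results — contradiction.
y3 = False:
  y5 = True:
    propagation gives y4=False, y1=True, y2=False; an empty clause results — contradiction.
  y5 = False:
    propagation gives y4=True, y1=True, y2=False; an empty clause results — contradiction.
Every branch closes, so no satisfying assignment exists.

UNSATISFIABLE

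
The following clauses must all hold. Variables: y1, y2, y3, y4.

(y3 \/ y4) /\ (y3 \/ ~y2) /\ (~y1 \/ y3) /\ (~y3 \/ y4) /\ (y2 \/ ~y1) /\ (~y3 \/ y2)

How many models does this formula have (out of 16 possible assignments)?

3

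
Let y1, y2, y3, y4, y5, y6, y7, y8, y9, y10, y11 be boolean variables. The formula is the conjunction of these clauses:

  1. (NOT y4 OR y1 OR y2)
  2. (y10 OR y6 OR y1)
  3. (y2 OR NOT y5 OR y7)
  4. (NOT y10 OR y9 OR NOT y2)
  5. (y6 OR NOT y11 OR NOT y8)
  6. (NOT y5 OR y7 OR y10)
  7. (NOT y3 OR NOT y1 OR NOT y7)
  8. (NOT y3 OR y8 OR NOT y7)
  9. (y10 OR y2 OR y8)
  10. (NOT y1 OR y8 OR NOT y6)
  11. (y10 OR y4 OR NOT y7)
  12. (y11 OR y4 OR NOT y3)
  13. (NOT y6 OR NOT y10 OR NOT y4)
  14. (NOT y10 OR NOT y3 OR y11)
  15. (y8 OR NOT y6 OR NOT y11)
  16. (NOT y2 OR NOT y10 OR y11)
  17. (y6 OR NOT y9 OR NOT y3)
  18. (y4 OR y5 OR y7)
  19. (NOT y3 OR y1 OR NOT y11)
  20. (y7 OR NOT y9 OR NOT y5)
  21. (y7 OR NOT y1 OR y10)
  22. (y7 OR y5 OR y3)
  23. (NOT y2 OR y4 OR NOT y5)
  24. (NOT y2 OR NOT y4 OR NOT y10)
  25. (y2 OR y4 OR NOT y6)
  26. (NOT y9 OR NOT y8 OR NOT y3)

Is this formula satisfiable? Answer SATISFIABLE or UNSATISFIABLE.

Branch on y1: take y1 = True.
Try y2 = False.
Set y3 = False and propagate.
For the remaining variables, y4 = False, y5 = True, y6 = False, y7 = True, y8 = True, y9 = True, y10 = True, y11 = False works.
So y1=1  y2=0  y3=0  y4=0  y5=1  y6=0  y7=1  y8=1  y9=1  y10=1  y11=0 is a satisfying assignment.

SATISFIABLE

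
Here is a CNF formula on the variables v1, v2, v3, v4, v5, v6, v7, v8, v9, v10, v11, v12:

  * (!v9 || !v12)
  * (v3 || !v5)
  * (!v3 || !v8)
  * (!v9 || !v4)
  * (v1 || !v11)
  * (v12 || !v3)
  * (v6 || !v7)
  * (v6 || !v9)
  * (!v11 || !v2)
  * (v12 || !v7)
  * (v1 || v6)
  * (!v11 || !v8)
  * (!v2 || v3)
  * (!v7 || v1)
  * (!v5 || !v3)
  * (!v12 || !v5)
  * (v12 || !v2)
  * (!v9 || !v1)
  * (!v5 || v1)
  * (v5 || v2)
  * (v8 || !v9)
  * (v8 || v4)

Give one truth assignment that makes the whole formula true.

Pure literal: v6 appears only positively; assign v6 = True.
v7 occurs only negated in the remaining clauses — set v7 = False.
Branch on v1: take v1 = False.
  then v11 is forced to False.
  then v5 is forced to False.
  then v2 is forced to True.
  then v3 is forced to True.
  then v8 is forced to False.
  then v12 is forced to True.
  then v9 is forced to False.
  then v4 is forced to True.
v10 is now unconstrained; take v10 = False.

v1=F  v2=T  v3=T  v4=T  v5=F  v6=T  v7=F  v8=F  v9=F  v10=F  v11=F  v12=T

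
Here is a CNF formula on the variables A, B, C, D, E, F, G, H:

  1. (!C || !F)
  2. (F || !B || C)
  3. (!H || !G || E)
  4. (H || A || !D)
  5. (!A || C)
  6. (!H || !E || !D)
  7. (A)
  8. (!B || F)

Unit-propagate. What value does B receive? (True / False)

False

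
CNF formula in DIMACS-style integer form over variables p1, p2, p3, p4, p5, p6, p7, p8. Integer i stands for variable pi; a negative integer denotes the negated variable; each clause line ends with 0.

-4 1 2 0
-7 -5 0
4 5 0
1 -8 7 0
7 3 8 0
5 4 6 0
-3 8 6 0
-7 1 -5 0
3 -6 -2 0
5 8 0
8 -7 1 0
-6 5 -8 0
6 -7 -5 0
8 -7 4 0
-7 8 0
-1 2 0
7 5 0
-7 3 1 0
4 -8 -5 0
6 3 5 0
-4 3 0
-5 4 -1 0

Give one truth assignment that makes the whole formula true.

p1 = 0, p2 = 1, p3 = 1, p4 = 0, p5 = 1, p6 = 1, p7 = 0, p8 = 0

Set p1 = False and propagate.
For the remaining variables, p2 = True, p3 = True, p4 = False, p5 = True, p6 = True, p7 = False, p8 = False works.
Every clause has at least one true literal under this assignment.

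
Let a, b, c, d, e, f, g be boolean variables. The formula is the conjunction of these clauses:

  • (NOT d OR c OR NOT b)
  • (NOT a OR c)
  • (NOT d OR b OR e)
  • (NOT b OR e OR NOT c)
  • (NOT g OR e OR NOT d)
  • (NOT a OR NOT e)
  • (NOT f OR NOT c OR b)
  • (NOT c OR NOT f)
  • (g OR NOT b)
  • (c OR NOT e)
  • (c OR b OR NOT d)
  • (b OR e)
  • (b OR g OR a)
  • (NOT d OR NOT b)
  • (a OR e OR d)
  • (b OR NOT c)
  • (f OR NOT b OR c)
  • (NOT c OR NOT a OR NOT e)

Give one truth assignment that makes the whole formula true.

Try a = False.
Set b = True and propagate.
  then g is forced to True.
  then d is forced to False.
  then e is forced to True.
  then c is forced to True.
  then f is forced to False.
Check each clause:
  1. (NOT b OR NOT d OR c) — c is true.
  2. (NOT a OR c) — c is true.
  3. (e OR b OR NOT d) — b is true.
  4. (e OR NOT b OR NOT c) — e is true.
  5. (NOT g OR NOT d OR e) — NOT d is true.
  6. (NOT a OR NOT e) — NOT a is true.
  7. (NOT f OR b OR NOT c) — NOT f is true.
  8. (NOT c OR NOT f) — NOT f is true.
  9. (g OR NOT b) — g is true.
  10. (c OR NOT e) — c is true.
  11. (NOT d OR b OR c) — b is true.
  12. (b OR e) — b is true.
  13. (g OR b OR a) — b is true.
  14. (NOT d OR NOT b) — NOT d is true.
  15. (e OR d OR a) — e is true.
  16. (NOT c OR b) — b is true.
  17. (NOT b OR f OR c) — c is true.
  18. (NOT a OR NOT e OR NOT c) — NOT a is true.

a=False  b=True  c=True  d=False  e=True  f=False  g=True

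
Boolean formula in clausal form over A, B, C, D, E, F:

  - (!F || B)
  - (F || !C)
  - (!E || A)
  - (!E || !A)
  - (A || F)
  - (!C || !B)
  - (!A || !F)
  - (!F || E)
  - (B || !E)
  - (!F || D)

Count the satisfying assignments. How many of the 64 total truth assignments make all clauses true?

4

The models are:
  A=T B=F C=F D=F E=F F=F
  A=T B=F C=F D=T E=F F=F
  A=T B=T C=F D=F E=F F=F
  A=T B=T C=F D=T E=F F=F
That's 4 in total.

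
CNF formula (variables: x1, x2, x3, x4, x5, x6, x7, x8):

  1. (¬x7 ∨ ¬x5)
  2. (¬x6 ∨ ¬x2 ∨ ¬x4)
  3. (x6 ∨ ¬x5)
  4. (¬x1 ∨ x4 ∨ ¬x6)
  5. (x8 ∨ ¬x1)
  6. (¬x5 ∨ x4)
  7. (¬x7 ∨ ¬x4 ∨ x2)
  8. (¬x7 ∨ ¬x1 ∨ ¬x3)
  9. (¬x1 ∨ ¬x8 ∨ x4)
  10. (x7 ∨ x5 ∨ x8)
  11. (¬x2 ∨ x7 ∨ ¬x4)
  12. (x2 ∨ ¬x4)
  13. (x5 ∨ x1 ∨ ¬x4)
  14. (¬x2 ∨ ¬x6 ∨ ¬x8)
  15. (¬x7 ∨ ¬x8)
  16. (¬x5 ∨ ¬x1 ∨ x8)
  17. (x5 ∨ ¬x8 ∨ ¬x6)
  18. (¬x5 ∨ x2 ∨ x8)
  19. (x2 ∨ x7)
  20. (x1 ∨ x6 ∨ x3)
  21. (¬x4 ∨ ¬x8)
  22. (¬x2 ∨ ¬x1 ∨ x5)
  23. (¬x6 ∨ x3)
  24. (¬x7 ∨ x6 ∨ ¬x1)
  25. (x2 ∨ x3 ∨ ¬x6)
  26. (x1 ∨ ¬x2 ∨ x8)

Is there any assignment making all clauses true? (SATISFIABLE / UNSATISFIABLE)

Try x1 = False.
For the remaining variables, x2 = False, x3 = True, x4 = False, x5 = False, x6 = False, x7 = True, x8 = False works.
So x1 = F, x2 = F, x3 = T, x4 = F, x5 = F, x6 = F, x7 = T, x8 = F is a satisfying assignment.

SATISFIABLE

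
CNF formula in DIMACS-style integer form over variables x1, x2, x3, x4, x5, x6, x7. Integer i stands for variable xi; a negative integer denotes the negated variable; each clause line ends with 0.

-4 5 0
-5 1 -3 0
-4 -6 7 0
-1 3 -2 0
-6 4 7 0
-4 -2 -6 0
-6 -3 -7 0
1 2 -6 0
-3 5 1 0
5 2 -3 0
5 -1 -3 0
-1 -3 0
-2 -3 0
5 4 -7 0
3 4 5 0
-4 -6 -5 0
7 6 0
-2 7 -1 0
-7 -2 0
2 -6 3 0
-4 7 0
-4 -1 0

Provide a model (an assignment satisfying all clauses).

x1=F, x2=F, x3=F, x4=T, x5=T, x6=F, x7=T

Check each clause:
  1. (~x4 \/ x5) — x5 is true.
  2. (~x5 \/ x1 \/ ~x3) — ~x3 is true.
  3. (~x4 \/ x7 \/ ~x6) — ~x6 is true.
  4. (~x1 \/ ~x2 \/ x3) — ~x1 is true.
  5. (x7 \/ ~x6 \/ x4) — ~x6 is true.
  6. (~x2 \/ ~x4 \/ ~x6) — ~x6 is true.
  7. (~x7 \/ ~x3 \/ ~x6) — ~x6 is true.
  8. (~x6 \/ x1 \/ x2) — ~x6 is true.
  9. (x1 \/ x5 \/ ~x3) — ~x3 is true.
  10. (x2 \/ ~x3 \/ x5) — ~x3 is true.
  11. (~x1 \/ ~x3 \/ x5) — x5 is true.
  12. (~x3 \/ ~x1) — ~x3 is true.
  13. (~x3 \/ ~x2) — ~x3 is true.
  14. (~x7 \/ x5 \/ x4) — x4 is true.
  15. (x5 \/ x4 \/ x3) — x4 is true.
  16. (~x6 \/ ~x5 \/ ~x4) — ~x6 is true.
  17. (x7 \/ x6) — x7 is true.
  18. (~x2 \/ ~x1 \/ x7) — x7 is true.
  19. (~x2 \/ ~x7) — ~x2 is true.
  20. (~x6 \/ x3 \/ x2) — ~x6 is true.
  21. (~x4 \/ x7) — x7 is true.
  22. (~x1 \/ ~x4) — ~x1 is true.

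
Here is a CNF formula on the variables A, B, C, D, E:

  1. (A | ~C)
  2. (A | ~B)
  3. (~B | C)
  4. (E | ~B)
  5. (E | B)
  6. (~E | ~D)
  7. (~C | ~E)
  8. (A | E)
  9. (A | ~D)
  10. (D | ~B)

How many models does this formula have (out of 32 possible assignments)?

Satisfying assignments:
  A=F B=F C=F D=F E=T
  A=T B=F C=F D=F E=T
That's 2 in total.

2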